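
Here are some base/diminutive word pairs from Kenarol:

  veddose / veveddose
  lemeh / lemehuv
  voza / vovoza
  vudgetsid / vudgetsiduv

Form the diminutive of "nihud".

nihuduv

veddose and lemeh both have last vowel 'e' yet inflect differently (veveddose, lemehuv), so the last vowel is not what conditions the rule; whether the stem ends in a vowel or a consonant is.
"nihud" ends in a consonant. The stems ending in a consonant (lemeh → lemehuv, vudgetsid → vudgetsiduv) add -uv.
The other pattern: stems ending in a vowel repeat the first consonant+vowel as a prefix.
So nihud → nihuduv.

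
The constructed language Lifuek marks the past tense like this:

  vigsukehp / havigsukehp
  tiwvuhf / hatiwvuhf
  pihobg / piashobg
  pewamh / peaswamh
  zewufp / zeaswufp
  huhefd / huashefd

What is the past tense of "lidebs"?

liasdebs

vigsukehp and zewufp both end in -p yet inflect differently (havigsukehp, zeaswufp), so the final letter is not what conditions the rule; the second-to-last letter is.
"lidebs" has second-to-last letter 'b'. The one such stem in the data (pihobg → piashobg) inserts -as- after the first vowel (as do pewamh, zewufp), so the same rule applies.
So lidebs → liasdebs.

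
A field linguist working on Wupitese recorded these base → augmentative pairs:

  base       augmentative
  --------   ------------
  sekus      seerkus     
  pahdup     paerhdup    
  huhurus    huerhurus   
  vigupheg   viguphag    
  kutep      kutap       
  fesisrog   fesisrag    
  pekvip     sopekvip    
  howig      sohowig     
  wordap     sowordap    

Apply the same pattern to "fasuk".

pahdup and kutep both end in -p yet inflect differently (paerhdup, kutap), so the final letter is not what conditions the rule; the last vowel is.
"fasuk" has last vowel 'u'. The stems whose last vowel is 'u' (sekus → seerkus, pahdup → paerhdup, huhurus → huerhurus) insert -er- after the first vowel.
So fasuk → faersuk.

faersuk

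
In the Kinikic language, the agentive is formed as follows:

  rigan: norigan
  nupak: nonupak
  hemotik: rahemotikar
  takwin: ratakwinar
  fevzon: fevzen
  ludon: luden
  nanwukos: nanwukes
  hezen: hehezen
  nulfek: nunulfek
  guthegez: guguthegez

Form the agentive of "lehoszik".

ralehoszikar

"lehoszik" has last vowel 'i'. The stems whose last vowel is 'i' (hemotik → rahemotikar, takwin → ratakwinar) add ra- … -ar around the stem.
The other patterns: stems whose last vowel is 'a' add the prefix no-; stems whose last vowel is 'o' change the last vowel to 'e'; stems whose last vowel is 'e' repeat the first consonant+vowel as a prefix.
So lehoszik → ralehoszikar.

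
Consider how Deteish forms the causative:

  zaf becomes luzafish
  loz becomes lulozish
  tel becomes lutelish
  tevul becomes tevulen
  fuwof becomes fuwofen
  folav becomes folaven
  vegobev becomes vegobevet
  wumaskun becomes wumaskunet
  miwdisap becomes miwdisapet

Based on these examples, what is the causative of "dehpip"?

dehpipen

tel and tevul both end in -l yet inflect differently (lutelish, tevulen), so the final letter is not what conditions the rule; the number of vowels is.
"dehpip" has 2 vowels. The stems with 2 vowels (tevul → tevulen, fuwof → fuwofen, folav → folaven) add -en.
So dehpip → dehpipen.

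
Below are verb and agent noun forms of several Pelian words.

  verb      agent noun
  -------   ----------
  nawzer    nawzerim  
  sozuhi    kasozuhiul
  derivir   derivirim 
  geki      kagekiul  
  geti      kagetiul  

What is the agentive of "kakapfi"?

derivir and geki both have last vowel 'i' yet inflect differently (derivirim, kagekiul), so the last vowel is not what conditions the rule; whether the stem ends in a vowel or a consonant is.
"kakapfi" ends in a vowel. The stems ending in a vowel (geki → kagekiul, geti → kagetiul, sozuhi → kasozuhiul) add ka- … -ul around the stem.
The other pattern: stems ending in a consonant add -im.
So kakapfi → kakakapfiul.

kakakapfiul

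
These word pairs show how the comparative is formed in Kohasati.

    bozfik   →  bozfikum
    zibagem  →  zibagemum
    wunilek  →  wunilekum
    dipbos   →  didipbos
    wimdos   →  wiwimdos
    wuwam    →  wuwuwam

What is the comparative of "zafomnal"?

"zafomnal" has last vowel 'a'. The one such stem in the data (wuwam → wuwuwam) repeats the first consonant+vowel as a prefix (as do dipbos, wimdos), so the same rule applies.
So zafomnal → zazafomnal.

zazafomnal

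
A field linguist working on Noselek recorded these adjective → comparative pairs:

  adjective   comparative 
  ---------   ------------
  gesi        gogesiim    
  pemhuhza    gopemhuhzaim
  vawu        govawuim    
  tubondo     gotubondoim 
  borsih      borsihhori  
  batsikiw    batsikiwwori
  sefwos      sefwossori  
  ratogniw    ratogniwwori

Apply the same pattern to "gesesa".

gesi and borsih both have last vowel 'i' yet inflect differently (gogesiim, borsihhori), so the last vowel is not what conditions the rule; whether the stem ends in a vowel or a consonant is.
"gesesa" ends in a vowel. The stems ending in a vowel (gesi → gogesiim, pemhuhza → gopemhuhzaim, vawu → govawuim) add go- … -im around the stem.
The other pattern: stems ending in a consonant double the final consonant and add -ori.
So gesesa → gogesesaim.

gogesesaim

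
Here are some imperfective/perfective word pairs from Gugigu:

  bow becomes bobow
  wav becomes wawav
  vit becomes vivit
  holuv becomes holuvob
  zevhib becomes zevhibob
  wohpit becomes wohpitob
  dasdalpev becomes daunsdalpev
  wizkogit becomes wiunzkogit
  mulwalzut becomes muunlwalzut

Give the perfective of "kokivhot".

wav and holuv both end in -v yet inflect differently (wawav, holuvob), so the final letter is not what conditions the rule; the number of vowels is.
"kokivhot" has 3 vowels. The stems with 3 vowels (dasdalpev → daunsdalpev, wizkogit → wiunzkogit, mulwalzut → muunlwalzut) insert -un- after the first vowel.
The other patterns: stems with 1 vowel repeat the first consonant+vowel as a prefix; stems with 2 vowels add -ob.
So kokivhot → kounkivhot.

kounkivhot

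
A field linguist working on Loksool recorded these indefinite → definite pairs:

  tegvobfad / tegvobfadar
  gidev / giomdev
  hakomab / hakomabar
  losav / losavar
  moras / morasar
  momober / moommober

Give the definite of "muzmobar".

muzmobarar

losav and gidev both end in -v yet inflect differently (losavar, giomdev), so the final letter is not what conditions the rule; the last vowel is.
"muzmobar" has last vowel 'a'. The stems whose last vowel is 'a' (moras → morasar, hakomab → hakomabar, losav → losavar) add -ar.
The other pattern: stems whose last vowel is 'e' insert -om- after the first vowel.
So muzmobar → muzmobarar.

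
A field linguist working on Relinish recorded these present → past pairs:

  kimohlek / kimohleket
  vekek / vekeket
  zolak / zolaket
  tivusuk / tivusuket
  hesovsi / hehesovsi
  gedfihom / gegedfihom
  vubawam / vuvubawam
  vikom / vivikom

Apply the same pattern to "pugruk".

"pugruk" ends in -k. The stems ending in -k (kimohlek → kimohleket, vekek → vekeket, zolak → zolaket) add -et.
So pugruk → pugruket.

pugruket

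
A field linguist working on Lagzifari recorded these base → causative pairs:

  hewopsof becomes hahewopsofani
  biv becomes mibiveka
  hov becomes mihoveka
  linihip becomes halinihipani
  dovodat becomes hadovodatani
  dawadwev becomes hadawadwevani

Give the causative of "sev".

"sev" has 1 vowel. The stems with 1 vowel (hov → mihoveka, biv → mibiveka) add mi- … -eka around the stem.
The other pattern: stems with 3 vowels add ha- … -ani around the stem.
So sev → miseveka.

miseveka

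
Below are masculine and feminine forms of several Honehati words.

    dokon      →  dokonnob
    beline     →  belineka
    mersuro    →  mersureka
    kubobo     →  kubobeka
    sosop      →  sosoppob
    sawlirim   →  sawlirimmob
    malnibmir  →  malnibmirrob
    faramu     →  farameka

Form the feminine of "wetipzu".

mersuro and sosop both have last vowel 'o' yet inflect differently (mersureka, sosoppob), so the last vowel is not what conditions the rule; whether the stem ends in a vowel or a consonant is.
"wetipzu" ends in a vowel. The stems ending in a vowel (faramu → farameka, mersuro → mersureka, kubobo → kubobeka) drop the final letter and add -eka.
The other pattern: stems ending in a consonant double the final consonant and add -ob.
So wetipzu → wetipzeka.

wetipzeka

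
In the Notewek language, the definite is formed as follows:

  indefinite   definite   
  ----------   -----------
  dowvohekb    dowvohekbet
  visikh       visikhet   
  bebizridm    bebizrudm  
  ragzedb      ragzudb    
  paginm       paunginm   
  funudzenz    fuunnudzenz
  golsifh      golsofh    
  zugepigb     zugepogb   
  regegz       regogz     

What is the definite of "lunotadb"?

dowvohekb and ragzedb both end in -b yet inflect differently (dowvohekbet, ragzudb), so the final letter is not what conditions the rule; the second-to-last letter is.
"lunotadb" has second-to-last letter 'd'. The stems whose second-to-last letter is 'd' (bebizridm → bebizrudm, ragzedb → ragzudb) change the last vowel to 'u'.
The other patterns: stems whose second-to-last letter is 'k' add -et; stems whose second-to-last letter is 'n' insert -un- after the first vowel; stems whose second-to-last letter is 'f' or 'g' change the last vowel to 'o'.
So lunotadb → lunotudb.

lunotudb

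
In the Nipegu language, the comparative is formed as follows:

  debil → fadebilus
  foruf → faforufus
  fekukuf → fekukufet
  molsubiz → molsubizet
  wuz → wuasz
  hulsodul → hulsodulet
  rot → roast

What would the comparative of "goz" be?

wuz and molsubiz both end in -z yet inflect differently (wuasz, molsubizet), so the final letter is not what conditions the rule; the number of vowels is.
"goz" has 1 vowel. The stems with 1 vowel (wuz → wuasz, rot → roast) insert -as- after the first vowel.
So goz → goasz.

goasz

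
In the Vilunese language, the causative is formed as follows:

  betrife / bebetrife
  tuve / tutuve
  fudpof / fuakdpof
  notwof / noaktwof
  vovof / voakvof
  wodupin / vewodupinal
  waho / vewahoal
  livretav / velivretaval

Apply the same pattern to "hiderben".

fudpof and waho both have last vowel 'o' yet inflect differently (fuakdpof, vewahoal), so the last vowel is not what conditions the rule; the final letter is.
"hiderben" ends in -n. The one such stem in the data (wodupin → vewodupinal) adds ve- … -al around the stem, so the same rule applies.
The other patterns: stems ending in -e repeat the first consonant+vowel as a prefix; stems ending in -f insert -ak- after the first vowel.
So hiderben → vehiderbenal.

vehiderbenal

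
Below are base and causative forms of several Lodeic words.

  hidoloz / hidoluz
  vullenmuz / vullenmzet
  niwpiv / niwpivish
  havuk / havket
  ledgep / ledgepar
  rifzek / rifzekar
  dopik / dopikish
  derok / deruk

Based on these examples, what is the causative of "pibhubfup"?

pibhubfpet

havuk and dopik both end in -k yet inflect differently (havket, dopikish), so the final letter is not what conditions the rule; the last vowel is.
"pibhubfup" has last vowel 'u'. The stems whose last vowel is 'u' (vullenmuz → vullenmzet, havuk → havket) delete the last vowel and add -et.
So pibhubfup → pibhubfpet.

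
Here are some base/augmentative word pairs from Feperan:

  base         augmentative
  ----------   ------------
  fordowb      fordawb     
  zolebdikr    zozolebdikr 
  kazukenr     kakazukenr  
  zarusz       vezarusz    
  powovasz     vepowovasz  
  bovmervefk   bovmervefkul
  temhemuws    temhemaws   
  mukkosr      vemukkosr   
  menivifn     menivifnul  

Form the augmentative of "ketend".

"ketend" has second-to-last letter 'n'. The one such stem in the data (kazukenr → kakazukenr) repeats the first consonant+vowel as a prefix (as does zolebdikr), so the same rule applies.
The other patterns: stems whose second-to-last letter is 'w' change the last vowel to 'a'; stems whose second-to-last letter is 'f' add -ul; stems whose second-to-last letter is 's' add the prefix ve-.
So ketend → keketend.

keketend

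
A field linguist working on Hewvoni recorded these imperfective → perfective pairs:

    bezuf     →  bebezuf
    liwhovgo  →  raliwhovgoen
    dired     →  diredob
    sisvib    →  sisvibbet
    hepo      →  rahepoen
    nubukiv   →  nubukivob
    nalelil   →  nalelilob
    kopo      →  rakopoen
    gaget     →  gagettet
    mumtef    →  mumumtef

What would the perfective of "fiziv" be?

"fiziv" ends in -v. The one such stem in the data (nubukiv → nubukivob) adds -ob, so the same rule applies.
The other patterns: stems ending in -o add ra- … -en around the stem; stems ending in -f repeat the first consonant+vowel as a prefix; stems ending in -b or -t double the final consonant and add -et.
So fiziv → fizivob.

fizivob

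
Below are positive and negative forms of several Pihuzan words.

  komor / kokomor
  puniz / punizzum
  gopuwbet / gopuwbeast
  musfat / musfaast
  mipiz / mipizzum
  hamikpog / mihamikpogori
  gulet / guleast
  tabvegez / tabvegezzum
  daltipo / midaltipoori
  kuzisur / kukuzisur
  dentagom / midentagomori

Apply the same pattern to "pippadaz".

pippadazzum

gopuwbet and tabvegez both have last vowel 'e' yet inflect differently (gopuwbeast, tabvegezzum), so the last vowel is not what conditions the rule; the final letter is.
"pippadaz" ends in -z. The stems ending in -z (tabvegez → tabvegezzum, puniz → punizzum, mipiz → mipizzum) double the final consonant and add -um.
So pippadaz → pippadazzum.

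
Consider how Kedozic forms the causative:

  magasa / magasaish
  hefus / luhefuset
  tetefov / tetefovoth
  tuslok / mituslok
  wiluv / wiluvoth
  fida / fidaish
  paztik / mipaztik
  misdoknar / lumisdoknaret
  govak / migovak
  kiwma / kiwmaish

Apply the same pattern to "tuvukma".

kiwma and govak both have last vowel 'a' yet inflect differently (kiwmaish, migovak), so the last vowel is not what conditions the rule; the final letter is.
"tuvukma" ends in -a. The stems ending in -a (kiwma → kiwmaish, magasa → magasaish, fida → fidaish) add -ish.
So tuvukma → tuvukmaish.

tuvukmaish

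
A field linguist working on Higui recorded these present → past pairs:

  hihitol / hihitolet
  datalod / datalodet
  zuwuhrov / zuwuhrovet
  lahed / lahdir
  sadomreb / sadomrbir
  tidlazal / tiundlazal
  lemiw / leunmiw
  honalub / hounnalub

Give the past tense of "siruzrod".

datalod and lahed both end in -d yet inflect differently (datalodet, lahdir), so the final letter is not what conditions the rule; the last vowel is.
"siruzrod" has last vowel 'o'. The stems whose last vowel is 'o' (hihitol → hihitolet, datalod → datalodet, zuwuhrov → zuwuhrovet) add -et.
So siruzrod → siruzrodet.

siruzrodet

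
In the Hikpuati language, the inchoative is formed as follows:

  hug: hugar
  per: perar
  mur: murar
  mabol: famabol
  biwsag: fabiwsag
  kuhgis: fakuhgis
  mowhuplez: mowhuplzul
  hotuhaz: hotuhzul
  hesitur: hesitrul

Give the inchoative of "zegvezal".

hug and biwsag both end in -g yet inflect differently (hugar, fabiwsag), so the final letter is not what conditions the rule; the number of vowels is.
"zegvezal" has 3 vowels. The stems with 3 vowels (mowhuplez → mowhuplzul, hotuhaz → hotuhzul, hesitur → hesitrul) delete the last vowel and add -ul.
So zegvezal → zegvezlul.

zegvezlul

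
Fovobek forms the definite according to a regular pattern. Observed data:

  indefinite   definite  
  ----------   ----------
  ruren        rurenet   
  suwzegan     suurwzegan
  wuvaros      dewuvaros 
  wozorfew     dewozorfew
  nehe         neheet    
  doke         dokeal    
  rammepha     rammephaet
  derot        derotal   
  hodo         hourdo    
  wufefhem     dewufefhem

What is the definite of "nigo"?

nigoet

nehe and doke both end in -e yet inflect differently (neheet, dokeal), so the final letter is not what conditions the rule; the first letter is.
"nigo" begins with n-. The one such stem in the data (nehe → neheet) adds -et, so the same rule applies.
The other patterns: stems beginning with d- add -al; stems beginning with w- add the prefix de-; stems beginning with h- or s- insert -ur- after the first vowel.
So nigo → nigoet.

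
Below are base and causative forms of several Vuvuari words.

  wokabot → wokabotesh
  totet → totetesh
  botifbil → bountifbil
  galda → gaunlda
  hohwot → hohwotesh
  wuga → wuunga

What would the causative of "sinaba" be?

siunnaba

"sinaba" ends in -a. The stems ending in -a (galda → gaunlda, wuga → wuunga) insert -un- after the first vowel.
So sinaba → siunnaba.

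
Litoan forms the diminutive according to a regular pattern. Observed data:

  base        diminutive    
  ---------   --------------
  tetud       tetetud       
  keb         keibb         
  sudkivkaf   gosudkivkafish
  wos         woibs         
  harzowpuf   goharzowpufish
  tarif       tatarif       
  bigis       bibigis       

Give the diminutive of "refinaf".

wos and bigis both end in -s yet inflect differently (woibs, bibigis), so the final letter is not what conditions the rule; the number of vowels is.
"refinaf" has 3 vowels. The stems with 3 vowels (harzowpuf → goharzowpufish, sudkivkaf → gosudkivkafish) add go- … -ish around the stem.
The other patterns: stems with 1 vowel insert -ib- after the first vowel; stems with 2 vowels repeat the first consonant+vowel as a prefix.
So refinaf → gorefinafish.

gorefinafish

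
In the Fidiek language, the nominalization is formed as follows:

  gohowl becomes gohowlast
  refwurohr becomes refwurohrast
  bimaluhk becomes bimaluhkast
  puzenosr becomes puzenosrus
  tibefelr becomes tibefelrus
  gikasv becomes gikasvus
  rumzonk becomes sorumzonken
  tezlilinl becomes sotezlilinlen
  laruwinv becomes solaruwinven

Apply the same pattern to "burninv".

soburninven

refwurohr and puzenosr both end in -r yet inflect differently (refwurohrast, puzenosrus), so the final letter is not what conditions the rule; the second-to-last letter is.
"burninv" has second-to-last letter 'n'. The stems whose second-to-last letter is 'n' (rumzonk → sorumzonken, tezlilinl → sotezlilinlen, laruwinv → solaruwinven) add so- … -en around the stem.
So burninv → soburninven.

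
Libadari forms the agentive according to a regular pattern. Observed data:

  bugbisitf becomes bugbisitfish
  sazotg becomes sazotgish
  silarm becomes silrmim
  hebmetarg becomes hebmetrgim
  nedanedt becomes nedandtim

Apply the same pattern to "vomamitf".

"vomamitf" has second-to-last letter 't'. The stems whose second-to-last letter is 't' (bugbisitf → bugbisitfish, sazotg → sazotgish) add -ish.
The other pattern: stems whose second-to-last letter is 'd' or 'r' delete the last vowel and add -im.
So vomamitf → vomamitfish.

vomamitfish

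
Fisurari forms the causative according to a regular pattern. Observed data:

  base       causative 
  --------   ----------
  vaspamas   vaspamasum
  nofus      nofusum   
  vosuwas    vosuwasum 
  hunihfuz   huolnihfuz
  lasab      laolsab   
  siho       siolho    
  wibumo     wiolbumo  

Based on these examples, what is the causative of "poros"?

"poros" ends in -s. The stems ending in -s (vaspamas → vaspamasum, nofus → nofusum, vosuwas → vosuwasum) add -um.
So poros → porosum.

porosum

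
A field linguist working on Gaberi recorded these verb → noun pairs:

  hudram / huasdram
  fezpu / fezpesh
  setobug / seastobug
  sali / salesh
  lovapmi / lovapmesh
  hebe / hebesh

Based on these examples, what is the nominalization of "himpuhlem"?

hiasmpuhlem

setobug and fezpu both have last vowel 'u' yet inflect differently (seastobug, fezpesh), so the last vowel is not what conditions the rule; whether the stem ends in a vowel or a consonant is.
"himpuhlem" ends in a consonant. The stems ending in a consonant (setobug → seastobug, hudram → huasdram) insert -as- after the first vowel.
The other pattern: stems ending in a vowel drop the final letter and add -esh.
So himpuhlem → hiasmpuhlem.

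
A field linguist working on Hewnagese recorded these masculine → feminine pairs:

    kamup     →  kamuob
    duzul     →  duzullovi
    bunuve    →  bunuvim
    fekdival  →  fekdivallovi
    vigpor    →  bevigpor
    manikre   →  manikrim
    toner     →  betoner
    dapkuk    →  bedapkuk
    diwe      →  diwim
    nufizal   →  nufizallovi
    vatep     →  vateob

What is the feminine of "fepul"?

vatep and bunuve both have last vowel 'e' yet inflect differently (vateob, bunuvim), so the last vowel is not what conditions the rule; the final letter is.
"fepul" ends in -l. The stems ending in -l (fekdival → fekdivallovi, nufizal → nufizallovi, duzul → duzullovi) double the final consonant and add -ovi.
The other patterns: stems ending in -p drop the final letter and add -ob; stems ending in -e drop the final letter and add -im; stems ending in -k or -r add the prefix be-.
So fepul → fepullovi.

fepullovi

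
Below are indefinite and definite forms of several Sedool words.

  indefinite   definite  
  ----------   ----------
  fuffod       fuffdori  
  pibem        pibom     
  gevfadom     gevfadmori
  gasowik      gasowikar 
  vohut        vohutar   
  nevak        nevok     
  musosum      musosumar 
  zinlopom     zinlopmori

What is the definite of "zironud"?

zironudar

zinlopom and musosum both end in -m yet inflect differently (zinlopmori, musosumar), so the final letter is not what conditions the rule; the last vowel is.
"zironud" has last vowel 'u'. The stems whose last vowel is 'u' (vohut → vohutar, musosum → musosumar) add -ar.
So zironud → zironudar.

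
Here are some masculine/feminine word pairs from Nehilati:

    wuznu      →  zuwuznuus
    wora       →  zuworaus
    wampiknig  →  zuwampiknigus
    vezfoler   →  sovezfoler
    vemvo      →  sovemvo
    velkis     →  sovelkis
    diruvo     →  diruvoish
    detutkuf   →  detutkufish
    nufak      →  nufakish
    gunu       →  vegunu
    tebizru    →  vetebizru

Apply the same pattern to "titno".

vetitno

"titno" begins with t-. The one such stem in the data (tebizru → vetebizru) adds the prefix ve-, so the same rule applies.
The other patterns: stems beginning with w- add zu- … -us around the stem; stems beginning with v- add the prefix so-; stems beginning with d- or n- add -ish.
So titno → vetitno.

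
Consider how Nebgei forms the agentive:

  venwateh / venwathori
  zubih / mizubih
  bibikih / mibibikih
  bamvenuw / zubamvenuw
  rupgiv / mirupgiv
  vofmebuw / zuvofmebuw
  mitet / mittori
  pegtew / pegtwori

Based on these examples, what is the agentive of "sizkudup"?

zusizkudup

"sizkudup" has last vowel 'u'. The stems whose last vowel is 'u' (vofmebuw → zuvofmebuw, bamvenuw → zubamvenuw) add the prefix zu-.
So sizkudup → zusizkudup.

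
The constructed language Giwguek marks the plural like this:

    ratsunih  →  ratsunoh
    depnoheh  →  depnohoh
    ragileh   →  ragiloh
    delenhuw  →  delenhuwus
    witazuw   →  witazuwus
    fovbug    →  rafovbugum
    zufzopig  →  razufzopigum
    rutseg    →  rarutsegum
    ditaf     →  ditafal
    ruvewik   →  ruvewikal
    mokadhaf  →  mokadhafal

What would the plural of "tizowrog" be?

ratizowrogum

"tizowrog" ends in -g. The stems ending in -g (fovbug → rafovbugum, zufzopig → razufzopigum, rutseg → rarutsegum) add ra- … -um around the stem.
The other patterns: stems ending in -h change the last vowel to 'o'; stems ending in -w add -us; stems ending in -f or -k add -al.
So tizowrog → ratizowrogum.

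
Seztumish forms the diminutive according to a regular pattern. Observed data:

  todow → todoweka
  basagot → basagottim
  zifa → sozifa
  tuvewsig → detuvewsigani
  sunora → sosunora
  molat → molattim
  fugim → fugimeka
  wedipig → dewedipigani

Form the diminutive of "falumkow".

falumkoweka

wedipig and fugim both have last vowel 'i' yet inflect differently (dewedipigani, fugimeka), so the last vowel is not what conditions the rule; the final letter is.
"falumkow" ends in -w. The one such stem in the data (todow → todoweka) adds -eka, so the same rule applies.
The other patterns: stems ending in -g add de- … -ani around the stem; stems ending in -a add the prefix so-; stems ending in -t double the final consonant and add -im.
So falumkow → falumkoweka.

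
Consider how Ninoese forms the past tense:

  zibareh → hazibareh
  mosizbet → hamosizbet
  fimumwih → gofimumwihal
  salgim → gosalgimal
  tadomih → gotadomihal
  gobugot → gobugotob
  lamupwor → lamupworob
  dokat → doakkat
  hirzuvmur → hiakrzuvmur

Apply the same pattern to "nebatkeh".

hanebatkeh

"nebatkeh" has last vowel 'e'. The stems whose last vowel is 'e' (zibareh → hazibareh, mosizbet → hamosizbet) add the prefix ha-.
So nebatkeh → hanebatkeh.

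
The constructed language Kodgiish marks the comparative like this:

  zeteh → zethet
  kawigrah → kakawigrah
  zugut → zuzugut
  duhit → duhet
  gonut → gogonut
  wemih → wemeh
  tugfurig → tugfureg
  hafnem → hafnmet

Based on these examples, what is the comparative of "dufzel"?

wemih and zeteh both end in -h yet inflect differently (wemeh, zethet), so the final letter is not what conditions the rule; the last vowel is.
"dufzel" has last vowel 'e'. The stems whose last vowel is 'e' (zeteh → zethet, hafnem → hafnmet) delete the last vowel and add -et.
So dufzel → dufzlet.

dufzlet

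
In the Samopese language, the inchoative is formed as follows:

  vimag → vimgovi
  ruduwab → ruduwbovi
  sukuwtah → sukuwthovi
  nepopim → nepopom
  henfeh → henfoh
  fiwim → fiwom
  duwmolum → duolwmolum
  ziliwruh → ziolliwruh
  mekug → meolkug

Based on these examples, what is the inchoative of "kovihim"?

"kovihim" has last vowel 'i'. The stems whose last vowel is 'i' (nepopim → nepopom, fiwim → fiwom) change the last vowel to 'o'.
The other patterns: stems whose last vowel is 'a' delete the last vowel and add -ovi; stems whose last vowel is 'u' insert -ol- after the first vowel.
So kovihim → kovihom.

kovihom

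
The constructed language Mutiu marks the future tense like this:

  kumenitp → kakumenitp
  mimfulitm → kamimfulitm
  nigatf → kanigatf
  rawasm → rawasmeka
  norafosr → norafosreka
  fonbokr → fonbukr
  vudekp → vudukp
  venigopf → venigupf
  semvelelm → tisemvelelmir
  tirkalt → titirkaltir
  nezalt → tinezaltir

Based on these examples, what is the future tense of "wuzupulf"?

mimfulitm and rawasm both end in -m yet inflect differently (kamimfulitm, rawasmeka), so the final letter is not what conditions the rule; the second-to-last letter is.
"wuzupulf" has second-to-last letter 'l'. The stems whose second-to-last letter is 'l' (semvelelm → tisemvelelmir, tirkalt → titirkaltir, nezalt → tinezaltir) add ti- … -ir around the stem.
The other patterns: stems whose second-to-last letter is 't' add the prefix ka-; stems whose second-to-last letter is 's' add -eka; stems whose second-to-last letter is 'k' or 'p' change the last vowel to 'u'.
So wuzupulf → tiwuzupulfir.

tiwuzupulfir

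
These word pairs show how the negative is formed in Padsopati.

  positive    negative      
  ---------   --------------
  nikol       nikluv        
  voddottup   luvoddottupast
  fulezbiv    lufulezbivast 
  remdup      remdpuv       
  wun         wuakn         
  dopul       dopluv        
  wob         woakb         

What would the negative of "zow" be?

zoakw

remdup and voddottup both end in -p yet inflect differently (remdpuv, luvoddottupast), so the final letter is not what conditions the rule; the number of vowels is.
"zow" has 1 vowel. The stems with 1 vowel (wob → woakb, wun → wuakn) insert -ak- after the first vowel.
The other patterns: stems with 2 vowels delete the last vowel and add -uv; stems with 3 vowels add lu- … -ast around the stem.
So zow → zoakw.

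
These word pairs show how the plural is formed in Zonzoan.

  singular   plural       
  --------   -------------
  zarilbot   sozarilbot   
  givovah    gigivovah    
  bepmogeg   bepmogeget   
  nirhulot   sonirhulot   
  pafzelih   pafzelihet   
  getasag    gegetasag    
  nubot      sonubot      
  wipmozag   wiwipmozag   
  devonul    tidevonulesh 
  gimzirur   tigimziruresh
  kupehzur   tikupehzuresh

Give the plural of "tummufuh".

"tummufuh" has last vowel 'u'. The stems whose last vowel is 'u' (devonul → tidevonulesh, kupehzur → tikupehzuresh, gimzirur → tigimziruresh) add ti- … -esh around the stem.
The other patterns: stems whose last vowel is 'e' or 'i' add -et; stems whose last vowel is 'a' repeat the first consonant+vowel as a prefix; stems whose last vowel is 'o' add the prefix so-.
So tummufuh → titummufuhesh.

titummufuhesh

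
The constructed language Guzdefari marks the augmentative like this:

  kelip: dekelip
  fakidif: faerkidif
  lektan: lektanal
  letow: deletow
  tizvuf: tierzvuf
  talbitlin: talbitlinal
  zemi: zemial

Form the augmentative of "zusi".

fakidif and talbitlin both have last vowel 'i' yet inflect differently (faerkidif, talbitlinal), so the last vowel is not what conditions the rule; the final letter is.
"zusi" ends in -i. The one such stem in the data (zemi → zemial) adds -al, so the same rule applies.
The other patterns: stems ending in -f insert -er- after the first vowel; stems ending in -p or -w add the prefix de-.
So zusi → zusial.

zusial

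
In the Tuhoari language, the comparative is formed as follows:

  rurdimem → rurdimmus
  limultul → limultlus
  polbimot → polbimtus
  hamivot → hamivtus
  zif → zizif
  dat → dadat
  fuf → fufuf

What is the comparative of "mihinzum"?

"mihinzum" has 3 vowels. The stems with 3 vowels (rurdimem → rurdimmus, limultul → limultlus, polbimot → polbimtus) delete the last vowel and add -us.
The other pattern: stems with 1 vowel repeat the first consonant+vowel as a prefix.
So mihinzum → mihinzmus.

mihinzmus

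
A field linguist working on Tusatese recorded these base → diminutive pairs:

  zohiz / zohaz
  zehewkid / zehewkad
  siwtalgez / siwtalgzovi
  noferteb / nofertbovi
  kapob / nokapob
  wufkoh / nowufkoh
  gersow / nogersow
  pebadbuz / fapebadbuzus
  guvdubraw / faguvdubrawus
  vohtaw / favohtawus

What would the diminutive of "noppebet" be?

noppebtovi

"noppebet" has last vowel 'e'. The stems whose last vowel is 'e' (siwtalgez → siwtalgzovi, noferteb → nofertbovi) delete the last vowel and add -ovi.
The other patterns: stems whose last vowel is 'i' change the last vowel to 'a'; stems whose last vowel is 'o' add the prefix no-; stems whose last vowel is 'a' or 'u' add fa- … -us around the stem.
So noppebet → noppebtovi.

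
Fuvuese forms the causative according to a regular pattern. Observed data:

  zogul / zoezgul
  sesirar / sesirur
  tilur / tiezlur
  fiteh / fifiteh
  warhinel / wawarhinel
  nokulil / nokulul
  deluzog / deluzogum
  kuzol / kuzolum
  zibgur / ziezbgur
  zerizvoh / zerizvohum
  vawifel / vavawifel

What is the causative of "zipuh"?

"zipuh" has last vowel 'u'. The stems whose last vowel is 'u' (zibgur → ziezbgur, zogul → zoezgul, tilur → tiezlur) insert -ez- after the first vowel.
So zipuh → ziezpuh.

ziezpuh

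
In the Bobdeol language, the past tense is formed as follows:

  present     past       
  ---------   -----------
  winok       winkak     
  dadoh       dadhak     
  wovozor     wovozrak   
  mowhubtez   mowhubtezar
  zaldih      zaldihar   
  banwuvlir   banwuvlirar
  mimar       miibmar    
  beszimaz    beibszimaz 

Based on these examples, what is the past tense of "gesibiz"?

gesibizar

dadoh and zaldih both end in -h yet inflect differently (dadhak, zaldihar), so the final letter is not what conditions the rule; the last vowel is.
"gesibiz" has last vowel 'i'. The stems whose last vowel is 'i' (zaldih → zaldihar, banwuvlir → banwuvlirar) add -ar.
So gesibiz → gesibizar.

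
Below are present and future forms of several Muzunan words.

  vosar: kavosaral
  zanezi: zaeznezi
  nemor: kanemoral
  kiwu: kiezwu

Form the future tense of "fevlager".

vosar and kiwu both have 2 vowels yet inflect differently (kavosaral, kiezwu), so the number of vowels is not what conditions the rule; whether the stem ends in a vowel or a consonant is.
"fevlager" ends in a consonant. The stems ending in a consonant (vosar → kavosaral, nemor → kanemoral) add ka- … -al around the stem.
The other pattern: stems ending in a vowel insert -ez- after the first vowel.
So fevlager → kafevlageral.

kafevlageral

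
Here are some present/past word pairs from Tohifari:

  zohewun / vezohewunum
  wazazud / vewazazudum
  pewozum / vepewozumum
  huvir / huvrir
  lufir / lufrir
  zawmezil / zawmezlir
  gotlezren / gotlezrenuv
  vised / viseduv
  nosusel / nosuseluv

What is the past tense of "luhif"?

luhfir

zohewun and gotlezren both end in -n yet inflect differently (vezohewunum, gotlezrenuv), so the final letter is not what conditions the rule; the last vowel is.
"luhif" has last vowel 'i'. The stems whose last vowel is 'i' (huvir → huvrir, lufir → lufrir, zawmezil → zawmezlir) delete the last vowel and add -ir.
The other patterns: stems whose last vowel is 'u' add ve- … -um around the stem; stems whose last vowel is 'e' add -uv.
So luhif → luhfir.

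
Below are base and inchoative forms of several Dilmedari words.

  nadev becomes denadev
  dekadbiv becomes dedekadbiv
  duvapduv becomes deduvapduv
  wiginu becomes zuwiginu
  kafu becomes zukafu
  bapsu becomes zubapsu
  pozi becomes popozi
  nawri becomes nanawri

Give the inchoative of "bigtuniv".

duvapduv and wiginu both have last vowel 'u' yet inflect differently (deduvapduv, zuwiginu), so the last vowel is not what conditions the rule; the final letter is.
"bigtuniv" ends in -v. The stems ending in -v (nadev → denadev, dekadbiv → dedekadbiv, duvapduv → deduvapduv) add the prefix de-.
So bigtuniv → debigtuniv.

debigtuniv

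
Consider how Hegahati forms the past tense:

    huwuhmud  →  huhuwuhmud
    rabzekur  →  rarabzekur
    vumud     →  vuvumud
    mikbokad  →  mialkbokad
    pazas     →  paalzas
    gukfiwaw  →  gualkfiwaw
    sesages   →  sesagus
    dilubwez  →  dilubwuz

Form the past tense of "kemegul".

kekemegul

"kemegul" has last vowel 'u'. The stems whose last vowel is 'u' (huwuhmud → huhuwuhmud, rabzekur → rarabzekur, vumud → vuvumud) repeat the first consonant+vowel as a prefix.
The other patterns: stems whose last vowel is 'a' insert -al- after the first vowel; stems whose last vowel is 'e' change the last vowel to 'u'.
So kemegul → kekemegul.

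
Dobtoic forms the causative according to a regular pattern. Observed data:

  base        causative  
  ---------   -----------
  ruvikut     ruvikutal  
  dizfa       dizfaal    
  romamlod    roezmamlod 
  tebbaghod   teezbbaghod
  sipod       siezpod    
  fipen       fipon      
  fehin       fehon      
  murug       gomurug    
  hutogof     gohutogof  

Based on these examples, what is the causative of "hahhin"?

ruvikut and murug both have last vowel 'u' yet inflect differently (ruvikutal, gomurug), so the last vowel is not what conditions the rule; the final letter is.
"hahhin" ends in -n. The stems ending in -n (fipen → fipon, fehin → fehon) change the last vowel to 'o'.
The other patterns: stems ending in -a or -t add -al; stems ending in -d insert -ez- after the first vowel; stems ending in -f or -g add the prefix go-.
So hahhin → hahhon.

hahhon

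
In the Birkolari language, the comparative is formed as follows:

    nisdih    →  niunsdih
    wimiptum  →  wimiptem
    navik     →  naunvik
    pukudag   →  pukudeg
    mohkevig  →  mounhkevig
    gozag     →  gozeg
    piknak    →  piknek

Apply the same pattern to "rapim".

raunpim

mohkevig and gozag both end in -g yet inflect differently (mounhkevig, gozeg), so the final letter is not what conditions the rule; the last vowel is.
"rapim" has last vowel 'i'. The stems whose last vowel is 'i' (nisdih → niunsdih, navik → naunvik, mohkevig → mounhkevig) insert -un- after the first vowel.
The other pattern: stems whose last vowel is 'a' or 'u' change the last vowel to 'e'.
So rapim → raunpim.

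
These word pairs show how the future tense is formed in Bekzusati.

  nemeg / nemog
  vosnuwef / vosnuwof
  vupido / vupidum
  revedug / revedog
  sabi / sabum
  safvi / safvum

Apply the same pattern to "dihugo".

vupido and vosnuwef both begin with v- yet inflect differently (vupidum, vosnuwof), so the first letter is not what conditions the rule; whether the stem ends in a vowel or a consonant is.
"dihugo" ends in a vowel. The stems ending in a vowel (vupido → vupidum, sabi → sabum, safvi → safvum) drop the final letter and add -um.
So dihugo → dihugum.

dihugum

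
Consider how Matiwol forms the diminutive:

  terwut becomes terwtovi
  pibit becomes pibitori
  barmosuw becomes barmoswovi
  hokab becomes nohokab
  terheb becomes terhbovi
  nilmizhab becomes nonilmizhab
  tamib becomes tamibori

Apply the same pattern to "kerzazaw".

"kerzazaw" has last vowel 'a'. The stems whose last vowel is 'a' (nilmizhab → nonilmizhab, hokab → nohokab) add the prefix no-.
The other patterns: stems whose last vowel is 'e' or 'u' delete the last vowel and add -ovi; stems whose last vowel is 'i' add -ori.
So kerzazaw → nokerzazaw.

nokerzazaw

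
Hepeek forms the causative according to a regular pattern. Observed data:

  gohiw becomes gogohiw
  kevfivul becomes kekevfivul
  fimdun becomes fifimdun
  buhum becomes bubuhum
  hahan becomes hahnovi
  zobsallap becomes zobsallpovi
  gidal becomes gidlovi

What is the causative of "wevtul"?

wewevtul

hahan and fimdun both end in -n yet inflect differently (hahnovi, fifimdun), so the final letter is not what conditions the rule; the last vowel is.
"wevtul" has last vowel 'u'. The stems whose last vowel is 'u' (buhum → bubuhum, fimdun → fifimdun, kevfivul → kekevfivul) repeat the first consonant+vowel as a prefix.
So wevtul → wewevtul.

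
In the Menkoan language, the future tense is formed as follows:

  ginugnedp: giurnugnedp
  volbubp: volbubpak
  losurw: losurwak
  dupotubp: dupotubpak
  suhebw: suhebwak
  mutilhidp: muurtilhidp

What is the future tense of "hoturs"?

hotursak

mutilhidp and dupotubp both end in -p yet inflect differently (muurtilhidp, dupotubpak), so the final letter is not what conditions the rule; the second-to-last letter is.
"hoturs" has second-to-last letter 'r'. The one such stem in the data (losurw → losurwak) adds -ak, so the same rule applies.
So hoturs → hotursak.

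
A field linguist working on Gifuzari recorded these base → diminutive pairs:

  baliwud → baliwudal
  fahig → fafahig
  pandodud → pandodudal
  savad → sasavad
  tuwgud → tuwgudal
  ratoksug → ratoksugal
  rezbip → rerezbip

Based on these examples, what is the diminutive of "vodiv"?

vovodiv

ratoksug and fahig both end in -g yet inflect differently (ratoksugal, fafahig), so the final letter is not what conditions the rule; the last vowel is.
"vodiv" has last vowel 'i'. The stems whose last vowel is 'i' (rezbip → rerezbip, fahig → fafahig) repeat the first consonant+vowel as a prefix.
So vodiv → vovodiv.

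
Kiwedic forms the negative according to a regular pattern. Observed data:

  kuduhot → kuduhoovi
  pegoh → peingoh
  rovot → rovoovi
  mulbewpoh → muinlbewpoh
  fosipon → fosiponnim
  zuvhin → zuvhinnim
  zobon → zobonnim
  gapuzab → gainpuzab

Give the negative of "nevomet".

fosipon and rovot both have last vowel 'o' yet inflect differently (fosiponnim, rovoovi), so the last vowel is not what conditions the rule; the final letter is.
"nevomet" ends in -t. The stems ending in -t (rovot → rovoovi, kuduhot → kuduhoovi) drop the final letter and add -ovi.
The other patterns: stems ending in -n double the final consonant and add -im; stems ending in -b or -h insert -in- after the first vowel.
So nevomet → nevomeovi.

nevomeovi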